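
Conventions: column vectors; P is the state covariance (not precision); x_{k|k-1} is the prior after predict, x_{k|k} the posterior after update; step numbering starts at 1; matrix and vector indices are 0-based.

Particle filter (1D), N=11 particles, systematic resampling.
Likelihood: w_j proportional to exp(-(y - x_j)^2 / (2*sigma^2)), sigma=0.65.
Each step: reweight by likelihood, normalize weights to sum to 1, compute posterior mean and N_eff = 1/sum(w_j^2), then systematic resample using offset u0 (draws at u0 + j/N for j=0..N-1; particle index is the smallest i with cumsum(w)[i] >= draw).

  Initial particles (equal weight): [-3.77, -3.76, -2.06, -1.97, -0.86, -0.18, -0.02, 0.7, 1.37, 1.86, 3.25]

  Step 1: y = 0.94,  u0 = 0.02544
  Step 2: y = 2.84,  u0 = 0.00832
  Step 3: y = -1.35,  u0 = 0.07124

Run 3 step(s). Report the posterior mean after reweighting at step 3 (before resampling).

step 1: w=[0.0000, 0.0000, 0.0000, 0.0000, 0.0080, 0.0842, 0.1249, 0.3471, 0.2986, 0.1365, 0.0007]  mean=0.8835  Neff=3.9837  idx=[5, 6, 6, 7, 7, 7, 8, 8, 8, 8, 9]
step 2: w=[0.0000, 0.0001, 0.0001, 0.0069, 0.0069, 0.0069, 0.1203, 0.1203, 0.1203, 0.1203, 0.4980]  mean=1.5999  Neff=3.2677  idx=[4, 6, 7, 8, 8, 9, 10, 10, 10, 10, 10]
step 3: w=[0.8948, 0.0204, 0.0204, 0.0204, 0.0204, 0.0204, 0.0007, 0.0007, 0.0007, 0.0007, 0.0007]  mean=0.7721  Neff=1.2456  idx=[0, 0, 0, 0, 0, 0, 0, 0, 0, 0, 5]

post_mean = 0.7721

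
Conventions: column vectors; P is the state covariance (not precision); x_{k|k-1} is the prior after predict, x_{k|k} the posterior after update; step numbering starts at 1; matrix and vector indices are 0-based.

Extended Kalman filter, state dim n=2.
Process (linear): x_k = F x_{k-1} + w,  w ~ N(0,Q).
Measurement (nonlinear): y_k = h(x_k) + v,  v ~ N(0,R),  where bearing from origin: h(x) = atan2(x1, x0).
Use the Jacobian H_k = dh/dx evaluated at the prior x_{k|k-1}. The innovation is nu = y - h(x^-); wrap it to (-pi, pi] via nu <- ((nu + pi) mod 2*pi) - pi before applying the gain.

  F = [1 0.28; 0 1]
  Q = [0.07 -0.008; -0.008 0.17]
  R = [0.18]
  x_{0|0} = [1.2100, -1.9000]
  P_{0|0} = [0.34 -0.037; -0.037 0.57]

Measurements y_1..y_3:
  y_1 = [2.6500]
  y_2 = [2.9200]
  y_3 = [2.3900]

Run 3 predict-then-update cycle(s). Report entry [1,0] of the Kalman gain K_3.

K[1,0] = -0.5221

step 1: x^-=[0.6780, -1.9000]  P^-=[0.4340 0.1146; 0.1146 0.7400]  H_jac=[0.4669 0.1666]  S=[0.3130]  K=[0.7084; 0.5649]  nu=[-2.4051]  x^+=[-1.0258, -3.2586]  P^+=[0.2769 -0.0106; -0.0106 0.6401]
step 2: x^-=[-1.9382, -3.2586]  P^-=[0.3911 0.1606; 0.1606 0.8101]  H_jac=[0.2267 -0.1348]  S=[0.2050]  K=[0.3269; -0.3552]  nu=[-1.2558]  x^+=[-2.3487, -2.8126]  P^+=[0.3692 0.1844; 0.1844 0.7843]
step 3: x^-=[-3.1362, -2.8126]  P^-=[0.6040 0.3960; 0.3960 0.9543]  H_jac=[0.1585 -0.1767]  S=[0.2028]  K=[0.1269; -0.5221]  nu=[-1.4826]  x^+=[-3.3244, -2.0384]  P^+=[0.6007 0.4094; 0.4094 0.8990]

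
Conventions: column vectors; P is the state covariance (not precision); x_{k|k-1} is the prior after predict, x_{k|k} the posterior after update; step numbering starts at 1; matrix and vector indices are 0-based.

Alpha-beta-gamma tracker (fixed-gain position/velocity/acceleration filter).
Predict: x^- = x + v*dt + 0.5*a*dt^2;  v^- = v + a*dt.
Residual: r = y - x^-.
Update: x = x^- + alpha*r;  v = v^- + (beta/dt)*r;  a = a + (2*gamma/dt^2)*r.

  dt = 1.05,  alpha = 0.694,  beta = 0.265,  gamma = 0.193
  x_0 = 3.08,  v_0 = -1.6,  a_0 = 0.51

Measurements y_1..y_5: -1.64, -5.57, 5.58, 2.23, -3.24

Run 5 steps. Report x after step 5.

step 1: x_pred=1.6811  r=-3.3211  x^+=-0.6237  v^+=-1.9027  a^+=-0.6528
step 2: x_pred=-2.9814  r=-2.5886  x^+=-4.7779  v^+=-3.2414  a^+=-1.5591
step 3: x_pred=-9.0408  r=14.6208  x^+=1.1060  v^+=-1.1884  a^+=3.5599
step 4: x_pred=1.8205  r=0.4095  x^+=2.1047  v^+=2.6528  a^+=3.7032
step 5: x_pred=6.9315  r=-10.1715  x^+=-0.1275  v^+=3.9740  a^+=0.1420

x_post = -0.1275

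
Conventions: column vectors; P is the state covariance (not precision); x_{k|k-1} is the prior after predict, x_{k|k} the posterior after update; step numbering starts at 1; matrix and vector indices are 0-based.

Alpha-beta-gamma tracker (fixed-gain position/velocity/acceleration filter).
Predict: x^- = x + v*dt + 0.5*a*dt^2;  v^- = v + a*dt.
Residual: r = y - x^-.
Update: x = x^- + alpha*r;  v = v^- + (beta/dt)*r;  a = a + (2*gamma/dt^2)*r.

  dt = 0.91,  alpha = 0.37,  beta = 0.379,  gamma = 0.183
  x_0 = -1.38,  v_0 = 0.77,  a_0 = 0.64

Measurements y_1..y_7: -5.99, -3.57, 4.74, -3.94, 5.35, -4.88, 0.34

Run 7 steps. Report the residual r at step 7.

resid = -5.4783

step 1: x_pred=-0.4143  r=-5.5757  x^+=-2.4773  v^+=-0.9698  a^+=-1.8243
step 2: x_pred=-4.1152  r=0.5452  x^+=-3.9135  v^+=-2.4029  a^+=-1.5834
step 3: x_pred=-6.7557  r=11.4957  x^+=-2.5023  v^+=0.9440  a^+=3.4974
step 4: x_pred=-0.1951  r=-3.7449  x^+=-1.5807  v^+=2.5670  a^+=1.8423
step 5: x_pred=1.5181  r=3.8319  x^+=2.9359  v^+=5.8394  a^+=3.5359
step 6: x_pred=9.7138  r=-14.5938  x^+=4.3141  v^+=2.9790  a^+=-2.9142
step 7: x_pred=5.8183  r=-5.4783  x^+=3.7914  v^+=-1.9546  a^+=-5.3355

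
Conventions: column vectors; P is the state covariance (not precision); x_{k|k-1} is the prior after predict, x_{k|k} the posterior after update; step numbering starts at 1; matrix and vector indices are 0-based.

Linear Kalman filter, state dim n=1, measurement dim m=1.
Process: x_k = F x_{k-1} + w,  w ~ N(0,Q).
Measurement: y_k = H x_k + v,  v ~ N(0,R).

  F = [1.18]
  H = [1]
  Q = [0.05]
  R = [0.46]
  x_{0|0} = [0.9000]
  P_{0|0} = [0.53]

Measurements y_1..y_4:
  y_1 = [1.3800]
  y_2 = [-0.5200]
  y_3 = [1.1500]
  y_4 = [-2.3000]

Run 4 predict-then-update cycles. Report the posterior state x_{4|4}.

x_post = [-0.3998]

step 1: x^-=[1.0620]  P^-=[0.7880]  S=[1.2480]  K=[0.6314]  nu=[0.3180]  x^+=[1.2628]  P^+=[0.2904]
step 2: x^-=[1.4901]  P^-=[0.4544]  S=[0.9144]  K=[0.4969]  nu=[-2.0101]  x^+=[0.4912]  P^+=[0.2286]
step 3: x^-=[0.5796]  P^-=[0.3683]  S=[0.8283]  K=[0.4446]  nu=[0.5704]  x^+=[0.8332]  P^+=[0.2045]
step 4: x^-=[0.9832]  P^-=[0.3348]  S=[0.7948]  K=[0.4212]  nu=[-3.2832]  x^+=[-0.3998]  P^+=[0.1938]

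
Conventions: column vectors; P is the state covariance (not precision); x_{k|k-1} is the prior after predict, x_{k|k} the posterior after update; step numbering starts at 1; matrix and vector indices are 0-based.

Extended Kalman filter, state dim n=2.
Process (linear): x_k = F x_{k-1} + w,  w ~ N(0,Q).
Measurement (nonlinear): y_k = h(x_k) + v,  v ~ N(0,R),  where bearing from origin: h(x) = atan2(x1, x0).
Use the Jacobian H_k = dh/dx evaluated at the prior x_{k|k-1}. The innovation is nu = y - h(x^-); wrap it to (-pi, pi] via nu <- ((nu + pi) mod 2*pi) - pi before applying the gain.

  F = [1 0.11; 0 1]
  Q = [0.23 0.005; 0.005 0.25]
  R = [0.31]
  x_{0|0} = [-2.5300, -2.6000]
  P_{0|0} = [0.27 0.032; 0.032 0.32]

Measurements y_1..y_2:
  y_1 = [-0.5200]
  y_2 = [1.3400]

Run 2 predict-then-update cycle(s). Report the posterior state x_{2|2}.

x_post = [-3.5908, -2.3849]

step 1: x^-=[-2.8160, -2.6000]  P^-=[0.5109 0.0722; 0.0722 0.5700]  H_jac=[0.1770 -0.1917]  S=[0.3421]  K=[0.2239; -0.2821]  nu=[1.8761]  x^+=[-2.3959, -3.1292]  P^+=[0.4938 0.0938; 0.0938 0.5428]
step 2: x^-=[-2.7402, -3.1292]  P^-=[0.7510 0.1585; 0.1585 0.7928]  H_jac=[0.1809 -0.1584]  S=[0.3454]  K=[0.3206; -0.2806]  nu=[-2.6532]  x^+=[-3.5908, -2.3849]  P^+=[0.7155 0.1896; 0.1896 0.7656]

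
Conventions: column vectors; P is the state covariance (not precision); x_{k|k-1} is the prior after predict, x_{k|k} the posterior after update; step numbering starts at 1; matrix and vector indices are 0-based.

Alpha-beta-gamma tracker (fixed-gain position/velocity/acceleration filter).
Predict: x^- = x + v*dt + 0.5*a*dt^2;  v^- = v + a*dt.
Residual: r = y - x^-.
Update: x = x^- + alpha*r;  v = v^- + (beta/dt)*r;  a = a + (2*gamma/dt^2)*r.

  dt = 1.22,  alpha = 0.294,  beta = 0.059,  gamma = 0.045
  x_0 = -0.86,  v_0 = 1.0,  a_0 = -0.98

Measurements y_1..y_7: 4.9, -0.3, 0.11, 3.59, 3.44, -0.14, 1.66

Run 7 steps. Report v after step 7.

v_post = -0.7603

step 1: x_pred=-0.3693  r=5.2693  x^+=1.1799  v^+=0.0592  a^+=-0.6614
step 2: x_pred=0.7599  r=-1.0599  x^+=0.4483  v^+=-0.7989  a^+=-0.7255
step 3: x_pred=-1.0663  r=1.1763  x^+=-0.7204  v^+=-1.6271  a^+=-0.6543
step 4: x_pred=-3.1925  r=6.7825  x^+=-1.1984  v^+=-2.0974  a^+=-0.2442
step 5: x_pred=-3.9390  r=7.3790  x^+=-1.7696  v^+=-2.0385  a^+=0.2020
step 6: x_pred=-4.1062  r=3.9662  x^+=-2.9402  v^+=-1.6003  a^+=0.4418
step 7: x_pred=-4.5637  r=6.2237  x^+=-2.7339  v^+=-0.7603  a^+=0.8181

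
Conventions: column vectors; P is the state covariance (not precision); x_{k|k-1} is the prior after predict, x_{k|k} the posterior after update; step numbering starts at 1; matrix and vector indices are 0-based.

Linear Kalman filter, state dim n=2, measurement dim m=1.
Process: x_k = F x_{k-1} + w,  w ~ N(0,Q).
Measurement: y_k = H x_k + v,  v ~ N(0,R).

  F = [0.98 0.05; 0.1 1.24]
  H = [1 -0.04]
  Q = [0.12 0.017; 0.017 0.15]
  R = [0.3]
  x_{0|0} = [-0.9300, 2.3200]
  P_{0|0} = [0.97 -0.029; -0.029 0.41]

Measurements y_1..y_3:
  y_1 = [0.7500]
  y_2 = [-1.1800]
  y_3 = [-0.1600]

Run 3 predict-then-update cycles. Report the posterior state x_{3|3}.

x_post = [-0.0454, 4.1818]

step 1: x^-=[-0.7954, 2.7838]  P^-=[1.0498 0.1021; 0.1021 0.7829]  S=[1.3429]  K=[0.7787; 0.0527]  nu=[1.6568]  x^+=[0.4947, 2.8711]  P^+=[0.2355 0.0470; 0.0470 0.7792]
step 2: x^-=[0.6284, 3.6097]  P^-=[0.3527 0.1457; 0.1457 1.3621]  S=[0.6432]  K=[0.5393; 0.1418]  nu=[-1.6640]  x^+=[-0.2690, 3.3737]  P^+=[0.1656 0.0965; 0.0965 1.3492]
step 3: x^-=[-0.0949, 4.1564]  P^-=[0.2919 0.2346; 0.2346 2.2501]  S=[0.5767]  K=[0.4899; 0.2508]  nu=[0.1012]  x^+=[-0.0454, 4.1818]  P^+=[0.1535 0.1638; 0.1638 2.2138]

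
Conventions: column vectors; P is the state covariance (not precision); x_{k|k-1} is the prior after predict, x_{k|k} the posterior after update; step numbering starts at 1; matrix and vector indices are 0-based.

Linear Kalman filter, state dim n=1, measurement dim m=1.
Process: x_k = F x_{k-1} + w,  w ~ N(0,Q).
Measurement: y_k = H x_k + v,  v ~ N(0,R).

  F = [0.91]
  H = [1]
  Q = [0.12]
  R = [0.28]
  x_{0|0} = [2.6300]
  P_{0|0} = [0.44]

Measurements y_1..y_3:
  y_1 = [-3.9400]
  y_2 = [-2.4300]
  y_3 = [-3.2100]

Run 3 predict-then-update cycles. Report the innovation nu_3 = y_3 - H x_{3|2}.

innov = [-1.4440]

step 1: x^-=[2.3933]  P^-=[0.4844]  S=[0.7644]  K=[0.6337]  nu=[-6.3333]  x^+=[-1.6200]  P^+=[0.1774]
step 2: x^-=[-1.4742]  P^-=[0.2669]  S=[0.5469]  K=[0.4881]  nu=[-0.9558]  x^+=[-1.9407]  P^+=[0.1367]
step 3: x^-=[-1.7660]  P^-=[0.2332]  S=[0.5132]  K=[0.4544]  nu=[-1.4440]  x^+=[-2.4221]  P^+=[0.1272]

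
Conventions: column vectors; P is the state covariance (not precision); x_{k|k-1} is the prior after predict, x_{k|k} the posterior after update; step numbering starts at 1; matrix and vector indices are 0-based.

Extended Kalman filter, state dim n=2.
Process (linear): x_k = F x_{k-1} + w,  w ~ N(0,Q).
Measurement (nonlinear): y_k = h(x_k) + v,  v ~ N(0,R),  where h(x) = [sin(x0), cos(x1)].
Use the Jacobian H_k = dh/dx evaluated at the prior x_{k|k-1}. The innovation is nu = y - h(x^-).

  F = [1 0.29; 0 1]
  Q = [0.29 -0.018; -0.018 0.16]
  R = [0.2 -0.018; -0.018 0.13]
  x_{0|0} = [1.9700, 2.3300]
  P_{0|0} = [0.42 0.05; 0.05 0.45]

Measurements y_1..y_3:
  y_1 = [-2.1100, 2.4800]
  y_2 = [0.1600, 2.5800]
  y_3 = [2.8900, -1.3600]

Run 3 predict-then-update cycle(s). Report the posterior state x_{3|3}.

x_post = [0.9416, 2.2840]

step 1: x^-=[2.6457, 2.3300]  P^-=[0.7768 0.1625; 0.1625 0.6100]  H_jac=[-0.8795 0.0000; 0.0000 -0.7254]  S=[0.8010 0.0857; 0.0857 0.4510]  K=[-0.8422 -0.1014; -0.0750 -0.9669]  nu=[-2.5858, 3.1683]  x^+=[4.5023, -0.5396]  P^+=[0.1894 -0.0027; -0.0027 0.1714]
step 2: x^-=[4.3458, -0.5396]  P^-=[0.4923 0.0290; 0.0290 0.3314]  H_jac=[-0.3584 0.0000; 0.0000 0.5138]  S=[0.2632 -0.0233; -0.0233 0.2175]  K=[-0.6706 -0.0035; 0.0302 0.7862]  nu=[1.0936, 1.7221]  x^+=[3.6065, 0.8474]  P^+=[0.3740 0.0226; 0.0226 0.1979]
step 3: x^-=[3.8523, 0.8474]  P^-=[0.6938 0.0620; 0.0620 0.3579]  H_jac=[-0.7579 0.0000; 0.0000 -0.7495]  S=[0.5985 0.0172; 0.0172 0.3311]  K=[-0.8758 -0.0948; -0.0553 -0.8074]  nu=[3.5424, -2.0220]  x^+=[0.9416, 2.2840]  P^+=[0.2289 -0.0046; -0.0046 0.1387]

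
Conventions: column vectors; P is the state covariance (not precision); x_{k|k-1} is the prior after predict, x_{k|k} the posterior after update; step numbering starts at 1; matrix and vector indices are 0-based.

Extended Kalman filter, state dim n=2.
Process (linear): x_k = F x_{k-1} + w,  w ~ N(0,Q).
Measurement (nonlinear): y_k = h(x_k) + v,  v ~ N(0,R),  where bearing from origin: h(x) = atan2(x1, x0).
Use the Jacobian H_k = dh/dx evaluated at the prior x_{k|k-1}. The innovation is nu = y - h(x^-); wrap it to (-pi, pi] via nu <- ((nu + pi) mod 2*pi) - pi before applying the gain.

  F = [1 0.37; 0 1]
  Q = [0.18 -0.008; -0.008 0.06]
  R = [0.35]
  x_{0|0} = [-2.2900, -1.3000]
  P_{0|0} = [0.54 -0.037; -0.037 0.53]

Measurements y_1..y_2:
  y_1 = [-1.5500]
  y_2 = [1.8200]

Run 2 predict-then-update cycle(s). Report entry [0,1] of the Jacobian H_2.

step 1: x^-=[-2.7710, -1.3000]  P^-=[0.7652 0.1511; 0.1511 0.5900]  H_jac=[0.1388 -0.2958]  S=[0.4039]  K=[0.1522; -0.3801]  nu=[1.1529]  x^+=[-2.5955, -1.7382]  P^+=[0.7558 0.1745; 0.1745 0.5316]
step 2: x^-=[-3.2387, -1.7382]  P^-=[1.1377 0.3632; 0.3632 0.5916]  H_jac=[0.1287 -0.2397]  S=[0.3804]  K=[0.1559; -0.2500]  nu=[-1.8142]  x^+=[-3.5215, -1.2847]  P^+=[1.1285 0.3780; 0.3780 0.5679]

H_jac[0,1] = -0.2397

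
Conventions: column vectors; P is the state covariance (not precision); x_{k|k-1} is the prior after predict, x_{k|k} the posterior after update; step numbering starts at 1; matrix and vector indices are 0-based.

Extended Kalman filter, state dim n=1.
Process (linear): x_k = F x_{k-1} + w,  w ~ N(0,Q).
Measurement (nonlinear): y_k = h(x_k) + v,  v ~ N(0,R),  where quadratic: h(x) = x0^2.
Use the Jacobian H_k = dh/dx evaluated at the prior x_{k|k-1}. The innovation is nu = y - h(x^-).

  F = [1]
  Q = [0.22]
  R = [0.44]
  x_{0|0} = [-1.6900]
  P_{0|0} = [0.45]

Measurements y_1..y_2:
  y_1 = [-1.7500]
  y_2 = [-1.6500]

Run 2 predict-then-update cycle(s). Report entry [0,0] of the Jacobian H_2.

step 1: x^-=[-1.6900]  P^-=[0.6700]  H_jac=[-3.3800]  S=[8.0943]  K=[-0.2798]  nu=[-4.6061]  x^+=[-0.4013]  P^+=[0.0364]
step 2: x^-=[-0.4013]  P^-=[0.2564]  H_jac=[-0.8027]  S=[0.6052]  K=[-0.3401]  nu=[-1.8111]  x^+=[0.2146]  P^+=[0.1864]

H_jac[0,0] = -0.8027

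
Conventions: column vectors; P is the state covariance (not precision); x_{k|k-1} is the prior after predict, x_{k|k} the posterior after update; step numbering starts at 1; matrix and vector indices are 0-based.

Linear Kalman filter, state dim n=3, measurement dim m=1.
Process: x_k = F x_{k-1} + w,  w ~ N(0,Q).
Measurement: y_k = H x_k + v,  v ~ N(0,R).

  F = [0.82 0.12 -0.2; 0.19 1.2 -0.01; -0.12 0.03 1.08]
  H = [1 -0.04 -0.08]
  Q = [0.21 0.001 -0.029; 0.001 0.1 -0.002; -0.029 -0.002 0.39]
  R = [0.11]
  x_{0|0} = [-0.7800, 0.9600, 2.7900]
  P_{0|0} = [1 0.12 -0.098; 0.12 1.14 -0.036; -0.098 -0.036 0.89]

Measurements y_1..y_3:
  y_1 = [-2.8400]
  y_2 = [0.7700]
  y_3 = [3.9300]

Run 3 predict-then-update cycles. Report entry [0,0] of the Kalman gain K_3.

K[0,0] = 0.7334

step 1: x^-=[-1.0824, 0.9759, 3.1356]  P^-=[0.9919 0.4568 -0.4079; 0.4568 1.8337 -0.0768; -0.4079 -0.0768 1.4657]  S=[1.1424]  K=[0.8808; 0.3410; -0.4570]  nu=[-1.4677]  x^+=[-2.3752, 0.4754, 3.8063]  P^+=[0.1056 0.1136 0.0519; 0.1136 1.7009 0.1012; 0.0519 0.1012 1.2271]
step 2: x^-=[-2.6518, 0.0812, 4.4101]  P^-=[0.3550 0.3524 -0.2374; 0.3524 2.6024 0.1697; -0.2374 0.1697 1.8167]  S=[0.4917]  K=[0.7320; 0.4775; -0.7922]  nu=[3.7779]  x^+=[0.1136, 1.8849, 1.4173]  P^+=[0.0916 0.1806 0.0477; 0.1806 2.4903 0.3557; 0.0477 0.3557 1.5081]
step 3: x^-=[0.0359, 2.2694, 1.5736]  P^-=[0.3706 0.4707 -0.2656; 0.4707 3.7632 0.5150; -0.2656 0.5150 2.1620]  S=[0.5086]  K=[0.7334; 0.5486; -0.9028]  nu=[4.1107]  x^+=[3.0508, 4.5245, -2.1376]  P^+=[0.0970 0.2661 0.0712; 0.2661 3.6101 0.7669; 0.0712 0.7669 1.7475]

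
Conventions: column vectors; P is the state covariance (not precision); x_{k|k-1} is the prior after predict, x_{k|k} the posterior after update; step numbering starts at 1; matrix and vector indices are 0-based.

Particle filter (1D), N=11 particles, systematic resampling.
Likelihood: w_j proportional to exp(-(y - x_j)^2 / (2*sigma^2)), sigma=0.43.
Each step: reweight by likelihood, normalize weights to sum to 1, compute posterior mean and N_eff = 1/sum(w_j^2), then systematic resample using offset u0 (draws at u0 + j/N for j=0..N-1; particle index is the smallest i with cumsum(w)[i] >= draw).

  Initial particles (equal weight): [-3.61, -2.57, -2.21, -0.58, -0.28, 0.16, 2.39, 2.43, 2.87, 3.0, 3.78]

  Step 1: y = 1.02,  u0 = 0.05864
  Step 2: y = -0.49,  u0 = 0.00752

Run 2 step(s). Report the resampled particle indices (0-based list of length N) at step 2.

step 1: w=[0.0000, 0.0000, 0.0000, 0.0062, 0.0657, 0.8583, 0.0396, 0.0293, 0.0006, 0.0002, 0.0000]  mean=0.2835  Neff=1.3450  idx=[4, 5, 5, 5, 5, 5, 5, 5, 5, 5, 6]
step 2: w=[0.2361, 0.0849, 0.0849, 0.0849, 0.0849, 0.0849, 0.0849, 0.0849, 0.0849, 0.0849, 0.0000]  mean=0.0561  Neff=8.2924  idx=[0, 0, 0, 1, 2, 3, 4, 5, 6, 7, 9]

resampled_idx = [0, 0, 0, 1, 2, 3, 4, 5, 6, 7, 9]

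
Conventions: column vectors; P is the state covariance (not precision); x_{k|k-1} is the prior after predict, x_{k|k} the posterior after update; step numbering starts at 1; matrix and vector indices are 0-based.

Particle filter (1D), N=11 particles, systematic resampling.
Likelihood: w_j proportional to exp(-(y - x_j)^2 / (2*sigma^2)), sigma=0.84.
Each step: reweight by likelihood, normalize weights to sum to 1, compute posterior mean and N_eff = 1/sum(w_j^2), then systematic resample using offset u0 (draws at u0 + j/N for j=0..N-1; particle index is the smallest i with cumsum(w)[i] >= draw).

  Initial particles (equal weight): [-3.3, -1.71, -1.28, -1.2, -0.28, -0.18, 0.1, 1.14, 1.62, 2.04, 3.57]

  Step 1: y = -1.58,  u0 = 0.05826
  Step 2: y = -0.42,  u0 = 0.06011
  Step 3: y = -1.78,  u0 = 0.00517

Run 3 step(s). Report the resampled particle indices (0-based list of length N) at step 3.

resampled_idx = [0, 0, 1, 2, 2, 3, 4, 5, 6, 6, 7]

step 1: w=[0.0337, 0.2711, 0.2574, 0.2477, 0.0828, 0.0684, 0.0371, 0.0015, 0.0002, 0.0000, 0.0000]  mean=-1.2314  Neff=4.6473  idx=[1, 1, 1, 2, 2, 2, 3, 3, 3, 4, 6]
step 2: w=[0.0476, 0.0476, 0.0476, 0.0917, 0.0917, 0.0917, 0.1006, 0.1006, 0.1006, 0.1527, 0.1278]  mean=-0.9882  Neff=9.8046  idx=[1, 3, 4, 5, 6, 6, 7, 8, 9, 10, 10]
step 3: w=[0.1418, 0.1192, 0.1192, 0.1192, 0.1121, 0.1121, 0.1121, 0.1121, 0.0289, 0.0116, 0.0116]  mean=-1.2441  Neff=8.7630  idx=[0, 0, 1, 2, 2, 3, 4, 5, 6, 6, 7]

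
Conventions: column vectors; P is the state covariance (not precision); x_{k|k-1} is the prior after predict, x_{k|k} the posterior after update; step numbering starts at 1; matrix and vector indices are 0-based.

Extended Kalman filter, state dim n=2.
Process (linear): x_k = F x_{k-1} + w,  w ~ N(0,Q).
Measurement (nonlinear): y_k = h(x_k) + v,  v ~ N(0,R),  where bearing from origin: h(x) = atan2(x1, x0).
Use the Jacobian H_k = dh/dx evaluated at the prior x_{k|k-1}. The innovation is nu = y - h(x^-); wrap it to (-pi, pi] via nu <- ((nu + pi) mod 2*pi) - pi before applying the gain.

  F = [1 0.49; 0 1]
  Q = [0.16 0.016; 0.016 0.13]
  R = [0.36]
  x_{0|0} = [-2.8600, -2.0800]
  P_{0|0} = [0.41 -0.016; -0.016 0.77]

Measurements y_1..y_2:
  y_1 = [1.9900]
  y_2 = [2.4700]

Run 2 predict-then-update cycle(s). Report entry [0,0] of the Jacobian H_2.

step 1: x^-=[-3.8792, -2.0800]  P^-=[0.7392 0.3773; 0.3773 0.9000]  H_jac=[0.1074 -0.2002]  S=[0.3884]  K=[0.0098; -0.3597]  nu=[-1.6438]  x^+=[-3.8953, -1.4888]  P^+=[0.7392 0.3787; 0.3787 0.8498]
step 2: x^-=[-4.6248, -1.4888]  P^-=[1.4743 0.8111; 0.8111 0.9798]  H_jac=[0.0631 -0.1959]  S=[0.3834]  K=[-0.1719; -0.3672]  nu=[-0.9830]  x^+=[-4.4558, -1.1278]  P^+=[1.4630 0.7868; 0.7868 0.9280]

H_jac[0,0] = 0.0631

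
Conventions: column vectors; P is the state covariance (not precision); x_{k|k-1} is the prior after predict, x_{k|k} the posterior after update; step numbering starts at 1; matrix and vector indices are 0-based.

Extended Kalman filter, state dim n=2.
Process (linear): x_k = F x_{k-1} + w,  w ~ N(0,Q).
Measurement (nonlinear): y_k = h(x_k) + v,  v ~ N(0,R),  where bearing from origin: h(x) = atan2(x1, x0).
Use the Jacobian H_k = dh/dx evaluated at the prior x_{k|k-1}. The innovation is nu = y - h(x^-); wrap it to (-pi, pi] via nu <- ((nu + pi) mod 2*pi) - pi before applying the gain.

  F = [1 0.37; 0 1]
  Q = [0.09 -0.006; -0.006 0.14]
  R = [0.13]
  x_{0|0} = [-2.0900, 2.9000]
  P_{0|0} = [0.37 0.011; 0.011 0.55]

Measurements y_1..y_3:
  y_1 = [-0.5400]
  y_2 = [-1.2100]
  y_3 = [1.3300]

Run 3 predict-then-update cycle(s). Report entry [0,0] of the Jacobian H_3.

H_jac[0,0] = -0.0882

step 1: x^-=[-1.0170, 2.9000]  P^-=[0.5434 0.2085; 0.2085 0.6900]  H_jac=[-0.3071 -0.1077]  S=[0.2030]  K=[-0.9325; -0.6813]  nu=[-2.4481]  x^+=[1.2658, 4.5679]  P^+=[0.3669 0.0795; 0.0795 0.5958]
step 2: x^-=[2.9559, 4.5679]  P^-=[0.5973 0.2939; 0.2939 0.7358]  H_jac=[-0.1543 0.0999]  S=[0.1425]  K=[-0.4408; 0.1973]  nu=[-2.2065]  x^+=[3.9285, 4.1326]  P^+=[0.5696 0.3063; 0.3063 0.7302]
step 3: x^-=[5.4576, 4.1326]  P^-=[0.9863 0.5705; 0.5705 0.8702]  H_jac=[-0.0882 0.1165]  S=[0.1378]  K=[-0.1490; 0.3705]  nu=[0.6819]  x^+=[5.3560, 4.3853]  P^+=[0.9832 0.5781; 0.5781 0.8513]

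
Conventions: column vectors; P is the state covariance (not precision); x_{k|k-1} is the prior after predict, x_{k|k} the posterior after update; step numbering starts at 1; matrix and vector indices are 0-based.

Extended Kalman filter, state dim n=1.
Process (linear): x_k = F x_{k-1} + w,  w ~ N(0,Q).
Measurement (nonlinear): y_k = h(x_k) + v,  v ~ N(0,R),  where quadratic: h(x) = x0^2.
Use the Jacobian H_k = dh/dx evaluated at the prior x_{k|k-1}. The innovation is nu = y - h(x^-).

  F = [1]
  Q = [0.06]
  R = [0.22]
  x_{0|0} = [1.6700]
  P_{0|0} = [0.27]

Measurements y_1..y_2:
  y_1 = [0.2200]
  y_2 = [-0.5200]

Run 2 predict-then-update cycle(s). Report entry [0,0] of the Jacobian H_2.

step 1: x^-=[1.6700]  P^-=[0.3300]  H_jac=[3.3400]  S=[3.9013]  K=[0.2825]  nu=[-2.5689]  x^+=[0.9442]  P^+=[0.0186]
step 2: x^-=[0.9442]  P^-=[0.0786]  H_jac=[1.8885]  S=[0.5003]  K=[0.2967]  nu=[-1.4116]  x^+=[0.5254]  P^+=[0.0346]

H_jac[0,0] = 1.8885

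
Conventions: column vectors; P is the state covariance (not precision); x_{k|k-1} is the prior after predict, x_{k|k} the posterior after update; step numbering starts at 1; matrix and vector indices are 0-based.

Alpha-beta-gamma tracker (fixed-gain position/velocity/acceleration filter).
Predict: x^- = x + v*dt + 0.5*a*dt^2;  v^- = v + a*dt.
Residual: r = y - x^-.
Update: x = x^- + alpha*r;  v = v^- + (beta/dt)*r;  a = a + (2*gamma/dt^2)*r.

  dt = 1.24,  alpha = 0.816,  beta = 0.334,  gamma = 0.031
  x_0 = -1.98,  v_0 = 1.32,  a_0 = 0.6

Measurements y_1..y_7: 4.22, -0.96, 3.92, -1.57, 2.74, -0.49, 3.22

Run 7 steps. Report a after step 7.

a_post = 0.0844

step 1: x_pred=0.1181  r=4.1019  x^+=3.4652  v^+=3.1689  a^+=0.7654
step 2: x_pred=7.9831  r=-8.9431  x^+=0.6855  v^+=1.7091  a^+=0.4048
step 3: x_pred=3.1160  r=0.8040  x^+=3.7721  v^+=2.4276  a^+=0.4372
step 4: x_pred=7.1184  r=-8.6884  x^+=0.0287  v^+=0.6295  a^+=0.0869
step 5: x_pred=0.8760  r=1.8640  x^+=2.3970  v^+=1.2393  a^+=0.1620
step 6: x_pred=4.0583  r=-4.5483  x^+=0.3469  v^+=0.2151  a^+=-0.0214
step 7: x_pred=0.5972  r=2.6228  x^+=2.7374  v^+=0.8951  a^+=0.0844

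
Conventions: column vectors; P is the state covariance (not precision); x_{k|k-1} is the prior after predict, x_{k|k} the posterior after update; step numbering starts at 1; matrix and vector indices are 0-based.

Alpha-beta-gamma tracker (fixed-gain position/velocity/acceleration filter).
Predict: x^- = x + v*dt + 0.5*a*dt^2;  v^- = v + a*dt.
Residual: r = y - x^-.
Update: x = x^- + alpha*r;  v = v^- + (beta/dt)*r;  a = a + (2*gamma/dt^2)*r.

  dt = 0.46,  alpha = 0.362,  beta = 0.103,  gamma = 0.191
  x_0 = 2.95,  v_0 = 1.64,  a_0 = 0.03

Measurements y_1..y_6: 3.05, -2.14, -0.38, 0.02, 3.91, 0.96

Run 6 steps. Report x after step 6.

step 1: x_pred=3.7076  r=-0.6576  x^+=3.4695  v^+=1.5066  a^+=-1.1571
step 2: x_pred=4.0401  r=-6.1801  x^+=1.8029  v^+=-0.4095  a^+=-12.3141
step 3: x_pred=0.3117  r=-0.6917  x^+=0.0613  v^+=-6.2289  a^+=-13.5628
step 4: x_pred=-4.2389  r=4.2589  x^+=-2.6972  v^+=-11.5141  a^+=-5.8742
step 5: x_pred=-8.6152  r=12.5252  x^+=-4.0811  v^+=-11.4117  a^+=16.7374
step 6: x_pred=-7.5596  r=8.5196  x^+=-4.4755  v^+=-1.8049  a^+=32.1178

x_post = -4.4755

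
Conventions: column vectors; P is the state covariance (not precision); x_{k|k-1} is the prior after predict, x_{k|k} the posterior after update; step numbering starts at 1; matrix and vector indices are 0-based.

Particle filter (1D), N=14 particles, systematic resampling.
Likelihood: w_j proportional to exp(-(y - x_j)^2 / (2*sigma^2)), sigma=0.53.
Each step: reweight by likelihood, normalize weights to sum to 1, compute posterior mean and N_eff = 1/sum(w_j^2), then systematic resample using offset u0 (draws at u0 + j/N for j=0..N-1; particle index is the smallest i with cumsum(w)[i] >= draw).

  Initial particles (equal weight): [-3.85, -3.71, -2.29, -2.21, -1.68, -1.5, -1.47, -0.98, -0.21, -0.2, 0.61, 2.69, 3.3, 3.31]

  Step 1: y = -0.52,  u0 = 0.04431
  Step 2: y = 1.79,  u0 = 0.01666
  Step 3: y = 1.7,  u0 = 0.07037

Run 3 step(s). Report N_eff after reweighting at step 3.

step 1: w=[0.0000, 0.0000, 0.0013, 0.0021, 0.0309, 0.0614, 0.0680, 0.2328, 0.2859, 0.2827, 0.0349, 0.0000, 0.0000, 0.0000]  mean=-0.5750  Neff=4.4171  idx=[5, 6, 7, 7, 7, 8, 8, 8, 8, 9, 9, 9, 9, 10]
step 2: w=[0.0000, 0.0000, 0.0000, 0.0000, 0.0000, 0.0089, 0.0089, 0.0089, 0.0089, 0.0096, 0.0096, 0.0096, 0.0096, 0.9259]  mean=0.5496  Neff=1.1655  idx=[6, 13, 13, 13, 13, 13, 13, 13, 13, 13, 13, 13, 13, 13]
step 3: w=[0.0010, 0.0768, 0.0768, 0.0768, 0.0768, 0.0768, 0.0768, 0.0768, 0.0768, 0.0768, 0.0768, 0.0768, 0.0768, 0.0768]  mean=0.6092  Neff=13.0249  idx=[1, 2, 3, 4, 5, 6, 7, 8, 9, 10, 11, 12, 13, 13]

N_eff = 13.0249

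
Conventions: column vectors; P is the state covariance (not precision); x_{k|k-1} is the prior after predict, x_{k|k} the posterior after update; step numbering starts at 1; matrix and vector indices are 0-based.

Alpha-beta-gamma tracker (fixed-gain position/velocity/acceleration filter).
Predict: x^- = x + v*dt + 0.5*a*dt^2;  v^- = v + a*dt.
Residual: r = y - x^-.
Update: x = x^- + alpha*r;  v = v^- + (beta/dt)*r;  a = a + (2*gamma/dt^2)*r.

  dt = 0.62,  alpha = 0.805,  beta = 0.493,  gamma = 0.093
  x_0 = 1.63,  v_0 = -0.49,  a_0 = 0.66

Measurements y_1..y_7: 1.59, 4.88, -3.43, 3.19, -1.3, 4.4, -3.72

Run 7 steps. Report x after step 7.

x_post = -1.9524

step 1: x_pred=1.4531  r=0.1369  x^+=1.5633  v^+=0.0281  a^+=0.7263
step 2: x_pred=1.7203  r=3.1597  x^+=4.2639  v^+=2.9908  a^+=2.2552
step 3: x_pred=6.5516  r=-9.9816  x^+=-1.4836  v^+=-3.5480  a^+=-2.5747
step 4: x_pred=-4.1782  r=7.3682  x^+=1.7532  v^+=0.7146  a^+=0.9906
step 5: x_pred=2.3867  r=-3.6867  x^+=-0.5811  v^+=-1.6027  a^+=-0.7933
step 6: x_pred=-1.7273  r=6.1273  x^+=3.2052  v^+=2.7776  a^+=2.1715
step 7: x_pred=5.3447  r=-9.0647  x^+=-1.9524  v^+=-3.0839  a^+=-2.2146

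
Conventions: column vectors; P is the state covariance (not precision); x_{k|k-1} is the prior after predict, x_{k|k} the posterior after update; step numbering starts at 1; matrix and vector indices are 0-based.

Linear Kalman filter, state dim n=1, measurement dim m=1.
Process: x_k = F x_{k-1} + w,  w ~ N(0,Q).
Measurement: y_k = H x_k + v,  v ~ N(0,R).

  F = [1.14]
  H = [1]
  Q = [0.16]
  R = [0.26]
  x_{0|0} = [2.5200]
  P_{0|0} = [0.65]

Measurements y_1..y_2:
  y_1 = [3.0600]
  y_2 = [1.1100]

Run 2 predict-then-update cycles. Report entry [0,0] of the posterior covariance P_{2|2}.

P_post[0,0] = 0.1618

step 1: x^-=[2.8728]  P^-=[1.0047]  S=[1.2647]  K=[0.7944]  nu=[0.1872]  x^+=[3.0215]  P^+=[0.2066]
step 2: x^-=[3.4445]  P^-=[0.4284]  S=[0.6884]  K=[0.6223]  nu=[-2.3345]  x^+=[1.9917]  P^+=[0.1618]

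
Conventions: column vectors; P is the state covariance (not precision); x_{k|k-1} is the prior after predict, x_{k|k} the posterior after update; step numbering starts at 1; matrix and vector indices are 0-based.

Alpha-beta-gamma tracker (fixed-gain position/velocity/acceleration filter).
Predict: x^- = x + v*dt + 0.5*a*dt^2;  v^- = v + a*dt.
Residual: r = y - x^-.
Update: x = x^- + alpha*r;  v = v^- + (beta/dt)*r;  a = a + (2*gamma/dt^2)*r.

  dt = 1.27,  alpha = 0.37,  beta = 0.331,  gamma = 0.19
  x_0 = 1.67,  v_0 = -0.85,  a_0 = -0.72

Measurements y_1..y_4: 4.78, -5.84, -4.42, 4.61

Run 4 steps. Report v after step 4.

v_post = -1.2412

step 1: x_pred=0.0099  r=4.7701  x^+=1.7748  v^+=-0.5212  a^+=0.4038
step 2: x_pred=1.4386  r=-7.2786  x^+=-1.2545  v^+=-1.9053  a^+=-1.3110
step 3: x_pred=-4.7315  r=0.3115  x^+=-4.6162  v^+=-3.4891  a^+=-1.2376
step 4: x_pred=-10.0454  r=14.6554  x^+=-4.6229  v^+=-1.2412  a^+=2.2152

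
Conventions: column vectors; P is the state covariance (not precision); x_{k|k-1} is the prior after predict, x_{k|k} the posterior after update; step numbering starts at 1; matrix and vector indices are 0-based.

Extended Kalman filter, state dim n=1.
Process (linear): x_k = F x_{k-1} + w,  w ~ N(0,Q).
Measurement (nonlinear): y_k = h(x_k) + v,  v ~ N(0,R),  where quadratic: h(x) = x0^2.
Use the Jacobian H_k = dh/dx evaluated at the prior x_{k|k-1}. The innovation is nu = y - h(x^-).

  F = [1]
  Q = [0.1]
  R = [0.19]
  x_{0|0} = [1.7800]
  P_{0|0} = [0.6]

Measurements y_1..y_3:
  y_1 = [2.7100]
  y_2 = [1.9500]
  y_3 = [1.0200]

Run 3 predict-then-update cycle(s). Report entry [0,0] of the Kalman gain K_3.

K[0,0] = 0.2885

step 1: x^-=[1.7800]  P^-=[0.7000]  H_jac=[3.5600]  S=[9.0615]  K=[0.2750]  nu=[-0.4584]  x^+=[1.6539]  P^+=[0.0147]
step 2: x^-=[1.6539]  P^-=[0.1147]  H_jac=[3.3079]  S=[1.4448]  K=[0.2626]  nu=[-0.7855]  x^+=[1.4477]  P^+=[0.0151]
step 3: x^-=[1.4477]  P^-=[0.1151]  H_jac=[2.8954]  S=[1.1548]  K=[0.2885]  nu=[-1.0758]  x^+=[1.1373]  P^+=[0.0189]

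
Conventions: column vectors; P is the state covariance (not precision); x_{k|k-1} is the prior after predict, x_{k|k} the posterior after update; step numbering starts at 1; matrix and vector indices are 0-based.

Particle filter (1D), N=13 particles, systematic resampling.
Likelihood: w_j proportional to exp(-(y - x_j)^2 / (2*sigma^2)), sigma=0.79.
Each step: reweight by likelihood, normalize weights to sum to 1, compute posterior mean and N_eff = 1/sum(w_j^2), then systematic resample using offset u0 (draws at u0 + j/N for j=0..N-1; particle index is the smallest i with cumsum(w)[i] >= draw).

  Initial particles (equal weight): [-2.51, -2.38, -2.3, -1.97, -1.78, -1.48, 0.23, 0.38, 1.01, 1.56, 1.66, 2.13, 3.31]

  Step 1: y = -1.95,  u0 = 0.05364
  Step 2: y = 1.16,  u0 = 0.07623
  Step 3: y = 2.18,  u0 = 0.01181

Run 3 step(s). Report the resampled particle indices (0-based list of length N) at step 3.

resampled_idx = [1, 4, 5, 5, 6, 7, 7, 8, 9, 10, 10, 11, 12]

step 1: w=[0.1441, 0.1598, 0.1680, 0.1852, 0.1810, 0.1552, 0.0041, 0.0024, 0.0002, 0.0000, 0.0000, 0.0000, 0.0000]  mean=-2.0431  Neff=6.0350  idx=[0, 0, 1, 1, 2, 2, 3, 3, 4, 4, 4, 5, 5]
step 2: w=[0.0018, 0.0018, 0.0038, 0.0038, 0.0059, 0.0059, 0.0339, 0.0339, 0.0854, 0.0854, 0.0854, 0.3265, 0.3265]  mean=-1.6103  Neff=4.2109  idx=[7, 8, 9, 10, 11, 11, 11, 11, 12, 12, 12, 12, 12]
step 3: w=[0.0049, 0.0168, 0.0168, 0.0168, 0.1050, 0.1050, 0.1050, 0.1050, 0.1050, 0.1050, 0.1050, 0.1050, 0.1050]  mean=-1.4975  Neff=9.9973  idx=[1, 4, 5, 5, 6, 7, 7, 8, 9, 10, 10, 11, 12]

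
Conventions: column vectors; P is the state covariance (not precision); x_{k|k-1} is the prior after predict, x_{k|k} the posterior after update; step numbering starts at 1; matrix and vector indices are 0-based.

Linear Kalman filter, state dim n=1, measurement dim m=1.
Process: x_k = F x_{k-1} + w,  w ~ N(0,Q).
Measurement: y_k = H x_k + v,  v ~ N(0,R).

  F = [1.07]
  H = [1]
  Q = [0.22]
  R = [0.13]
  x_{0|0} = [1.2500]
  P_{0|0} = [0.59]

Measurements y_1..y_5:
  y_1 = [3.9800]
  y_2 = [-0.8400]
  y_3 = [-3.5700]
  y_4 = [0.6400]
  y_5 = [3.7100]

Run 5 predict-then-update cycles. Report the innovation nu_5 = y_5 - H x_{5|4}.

step 1: x^-=[1.3375]  P^-=[0.8955]  S=[1.0255]  K=[0.8732]  nu=[2.6425]  x^+=[3.6450]  P^+=[0.1135]
step 2: x^-=[3.9002]  P^-=[0.3500]  S=[0.4800]  K=[0.7291]  nu=[-4.7402]  x^+=[0.4439]  P^+=[0.0948]
step 3: x^-=[0.4749]  P^-=[0.3285]  S=[0.4585]  K=[0.7165]  nu=[-4.0449]  x^+=[-2.4232]  P^+=[0.0931]
step 4: x^-=[-2.5928]  P^-=[0.3266]  S=[0.4566]  K=[0.7153]  nu=[3.2328]  x^+=[-0.2803]  P^+=[0.0930]
step 5: x^-=[-0.3000]  P^-=[0.3265]  S=[0.4565]  K=[0.7152]  nu=[4.0100]  x^+=[2.5680]  P^+=[0.0930]

innov = [4.0100]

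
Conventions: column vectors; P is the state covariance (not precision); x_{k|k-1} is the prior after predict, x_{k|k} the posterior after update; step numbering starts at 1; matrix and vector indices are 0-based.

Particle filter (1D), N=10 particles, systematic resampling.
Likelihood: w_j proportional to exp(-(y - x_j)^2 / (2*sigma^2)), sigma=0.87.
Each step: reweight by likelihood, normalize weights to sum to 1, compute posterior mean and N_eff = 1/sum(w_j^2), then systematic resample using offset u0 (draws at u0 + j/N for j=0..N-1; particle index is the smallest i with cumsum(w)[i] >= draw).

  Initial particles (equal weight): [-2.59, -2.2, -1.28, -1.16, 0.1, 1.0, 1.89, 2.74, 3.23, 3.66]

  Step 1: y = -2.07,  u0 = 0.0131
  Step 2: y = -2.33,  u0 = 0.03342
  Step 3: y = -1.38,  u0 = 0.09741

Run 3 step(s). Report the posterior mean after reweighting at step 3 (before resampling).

step 1: w=[0.2687, 0.3177, 0.2127, 0.1859, 0.0143, 0.0006, 0.0000, 0.0000, 0.0000, 0.0000]  mean=-1.8807  Neff=3.9502  idx=[0, 0, 0, 1, 1, 1, 2, 2, 3, 3]
step 2: w=[0.1257, 0.1257, 0.1257, 0.1299, 0.1299, 0.1299, 0.0634, 0.0634, 0.0532, 0.0532]  mean=-2.1197  Neff=8.9510  idx=[0, 1, 1, 2, 3, 4, 4, 5, 7, 8]
step 3: w=[0.0629, 0.0629, 0.0629, 0.0629, 0.1060, 0.1060, 0.1060, 0.1060, 0.1643, 0.1601]  mean=-1.9804  Neff=8.8175  idx=[1, 3, 4, 5, 6, 7, 8, 8, 9, 9]

post_mean = -1.9804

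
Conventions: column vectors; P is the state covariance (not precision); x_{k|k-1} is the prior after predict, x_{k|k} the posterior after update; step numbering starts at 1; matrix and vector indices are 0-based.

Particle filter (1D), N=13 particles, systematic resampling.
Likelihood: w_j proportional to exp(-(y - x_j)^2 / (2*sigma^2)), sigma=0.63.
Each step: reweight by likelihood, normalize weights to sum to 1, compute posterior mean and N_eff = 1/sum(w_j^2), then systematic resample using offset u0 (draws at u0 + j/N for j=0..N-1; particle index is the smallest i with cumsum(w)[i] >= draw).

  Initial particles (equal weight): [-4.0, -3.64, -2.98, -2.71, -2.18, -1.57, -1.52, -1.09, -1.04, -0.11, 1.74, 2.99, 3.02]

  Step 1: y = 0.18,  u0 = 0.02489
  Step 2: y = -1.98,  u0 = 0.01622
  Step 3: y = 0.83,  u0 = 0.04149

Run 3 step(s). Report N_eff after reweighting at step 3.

step 1: w=[0.0000, 0.0000, 0.0000, 0.0000, 0.0007, 0.0165, 0.0205, 0.1025, 0.1199, 0.7033, 0.0365, 0.0000, 0.0000]  mean=-0.3089  Neff=1.9173  idx=[6, 7, 8, 8, 9, 9, 9, 9, 9, 9, 9, 9, 9]
step 2: w=[0.4028, 0.1939, 0.1728, 0.1728, 0.0064, 0.0064, 0.0064, 0.0064, 0.0064, 0.0064, 0.0064, 0.0064, 0.0064]  mean=-1.1893  Neff=3.8476  idx=[0, 0, 0, 0, 0, 0, 1, 1, 2, 2, 3, 3, 3]
step 3: w=[0.0111, 0.0111, 0.0111, 0.0111, 0.0111, 0.0111, 0.1118, 0.1118, 0.1420, 0.1420, 0.1420, 0.1420, 0.1420]  mean=-1.0831  Neff=7.9021  idx=[3, 6, 7, 7, 8, 8, 9, 10, 10, 11, 11, 12, 12]

N_eff = 7.9021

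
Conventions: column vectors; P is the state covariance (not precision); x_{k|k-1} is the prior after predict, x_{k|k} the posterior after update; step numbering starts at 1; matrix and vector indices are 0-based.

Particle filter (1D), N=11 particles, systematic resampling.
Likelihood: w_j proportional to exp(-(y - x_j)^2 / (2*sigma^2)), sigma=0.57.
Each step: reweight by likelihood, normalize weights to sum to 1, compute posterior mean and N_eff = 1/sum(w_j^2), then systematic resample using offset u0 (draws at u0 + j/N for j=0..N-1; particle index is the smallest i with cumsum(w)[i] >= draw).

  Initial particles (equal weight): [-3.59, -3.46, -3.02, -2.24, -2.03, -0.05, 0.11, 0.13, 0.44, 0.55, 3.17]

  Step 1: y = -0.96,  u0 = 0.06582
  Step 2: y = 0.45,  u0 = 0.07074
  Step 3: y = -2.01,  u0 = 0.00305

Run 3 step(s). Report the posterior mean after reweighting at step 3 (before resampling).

post_mean = 0.0222

step 1: w=[0.0000, 0.0001, 0.0015, 0.0851, 0.1818, 0.2960, 0.1818, 0.1701, 0.0519, 0.0317, 0.0000]  mean=-0.4971  Neff=5.1651  idx=[3, 4, 4, 5, 5, 5, 6, 6, 7, 7, 9]
step 2: w=[0.0000, 0.0000, 0.0000, 0.1062, 0.1062, 0.1062, 0.1306, 0.1306, 0.1333, 0.1333, 0.1536]  mean=0.1319  Neff=7.8694  idx=[3, 4, 5, 6, 6, 7, 8, 8, 9, 10, 10]
step 3: w=[0.1964, 0.1964, 0.1964, 0.0719, 0.0719, 0.0719, 0.0631, 0.0631, 0.0631, 0.0030, 0.0030]  mean=0.0222  Neff=6.9871  idx=[0, 0, 0, 1, 1, 2, 2, 3, 4, 6, 7]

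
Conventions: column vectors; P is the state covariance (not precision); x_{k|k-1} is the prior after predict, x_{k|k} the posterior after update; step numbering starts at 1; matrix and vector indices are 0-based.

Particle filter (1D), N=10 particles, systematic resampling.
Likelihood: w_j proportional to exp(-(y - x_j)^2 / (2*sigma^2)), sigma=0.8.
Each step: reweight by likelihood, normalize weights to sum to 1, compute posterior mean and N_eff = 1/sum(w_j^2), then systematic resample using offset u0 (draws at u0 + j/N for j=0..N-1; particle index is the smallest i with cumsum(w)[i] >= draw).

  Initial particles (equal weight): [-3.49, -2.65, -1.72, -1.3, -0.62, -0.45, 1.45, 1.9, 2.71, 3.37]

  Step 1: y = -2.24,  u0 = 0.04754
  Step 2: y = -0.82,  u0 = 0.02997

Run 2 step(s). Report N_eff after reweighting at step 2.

N_eff = 6.2111

step 1: w=[0.1095, 0.3256, 0.3006, 0.1862, 0.0478, 0.0304, 0.0000, 0.0000, 0.0000, 0.0000]  mean=-2.0473  Neff=4.0618  idx=[0, 1, 1, 1, 2, 2, 2, 3, 3, 4]
step 2: w=[0.0009, 0.0164, 0.0164, 0.0164, 0.1192, 0.1192, 0.1192, 0.1874, 0.1874, 0.2175]  mean=-1.3706  Neff=6.2111  idx=[2, 4, 5, 6, 7, 7, 8, 8, 9, 9]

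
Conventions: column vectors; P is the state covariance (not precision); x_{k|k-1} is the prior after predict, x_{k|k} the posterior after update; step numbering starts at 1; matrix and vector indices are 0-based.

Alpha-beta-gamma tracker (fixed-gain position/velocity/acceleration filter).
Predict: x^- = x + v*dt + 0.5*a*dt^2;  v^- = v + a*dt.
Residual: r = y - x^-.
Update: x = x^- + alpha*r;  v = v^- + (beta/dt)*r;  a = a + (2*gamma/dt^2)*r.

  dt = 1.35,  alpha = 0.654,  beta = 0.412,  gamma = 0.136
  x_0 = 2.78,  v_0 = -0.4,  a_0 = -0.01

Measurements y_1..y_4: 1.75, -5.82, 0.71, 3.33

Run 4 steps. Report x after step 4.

x_post = 0.6960

step 1: x_pred=2.2309  r=-0.4809  x^+=1.9164  v^+=-0.5603  a^+=-0.0818
step 2: x_pred=1.0855  r=-6.9055  x^+=-3.4307  v^+=-2.7781  a^+=-1.1124
step 3: x_pred=-8.1948  r=8.9048  x^+=-2.3711  v^+=-1.5622  a^+=0.2166
step 4: x_pred=-4.2827  r=7.6127  x^+=0.6960  v^+=1.0535  a^+=1.3528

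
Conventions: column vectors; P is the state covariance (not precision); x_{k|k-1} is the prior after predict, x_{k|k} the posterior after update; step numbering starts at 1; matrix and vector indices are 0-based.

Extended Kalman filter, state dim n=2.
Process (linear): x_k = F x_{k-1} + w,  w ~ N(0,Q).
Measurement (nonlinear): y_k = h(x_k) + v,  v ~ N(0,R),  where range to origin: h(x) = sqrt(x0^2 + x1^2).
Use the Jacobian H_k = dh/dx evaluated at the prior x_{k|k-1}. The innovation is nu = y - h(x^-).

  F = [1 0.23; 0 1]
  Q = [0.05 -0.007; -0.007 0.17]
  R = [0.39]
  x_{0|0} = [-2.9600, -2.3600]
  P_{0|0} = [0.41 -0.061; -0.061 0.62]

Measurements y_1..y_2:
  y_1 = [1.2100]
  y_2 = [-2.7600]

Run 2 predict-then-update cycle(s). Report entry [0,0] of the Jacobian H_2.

H_jac[0,0] = -0.9410

step 1: x^-=[-3.5028, -2.3600]  P^-=[0.4647 0.0746; 0.0746 0.7900]  H_jac=[-0.8293 -0.5588]  S=[1.0254]  K=[-0.4165; -0.4908]  nu=[-3.0136]  x^+=[-2.2476, -0.8809]  P^+=[0.2868 -0.1350; -0.1350 0.5430]
step 2: x^-=[-2.4502, -0.8809]  P^-=[0.3035 -0.0171; -0.0171 0.7130]  H_jac=[-0.9410 -0.3383]  S=[0.7294]  K=[-0.3835; -0.3086]  nu=[-5.3637]  x^+=[-0.3930, 0.7743]  P^+=[0.1962 -0.1035; -0.1035 0.6435]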